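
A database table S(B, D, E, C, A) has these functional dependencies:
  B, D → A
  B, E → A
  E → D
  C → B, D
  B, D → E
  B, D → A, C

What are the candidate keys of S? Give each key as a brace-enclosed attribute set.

{B, D}, {B, E}, {C}

{C}⁺ = {A, B, C, D, E}, which is every attribute, so {C} is a candidate key.
{B, D}⁺ = {A, B, C, D, E}, which is every attribute, so {B, D} is a candidate key.
{B, E}⁺ = {A, B, C, D, E}, which is every attribute, so {B, E} is a candidate key.
No proper subset of any of these is a key, and no other minimal superkey exists.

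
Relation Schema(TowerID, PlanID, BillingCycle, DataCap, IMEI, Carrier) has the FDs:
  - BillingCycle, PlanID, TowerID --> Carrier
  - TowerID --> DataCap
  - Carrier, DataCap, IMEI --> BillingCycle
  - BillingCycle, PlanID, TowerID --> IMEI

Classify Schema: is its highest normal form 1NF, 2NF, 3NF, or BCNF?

1NF

Candidate keys: {BillingCycle, PlanID, TowerID}, {Carrier, IMEI, PlanID, TowerID}. Prime attributes: {BillingCycle, Carrier, IMEI, PlanID, TowerID}.
TowerID --> DataCap: {TowerID}⁺ = {DataCap, TowerID}, which is not all of the attributes, so the left side is not a superkey — BCNF is violated.
TowerID --> DataCap determines the non-prime attribute {DataCap} from a non-superkey — 3NF is violated.
Since {TowerID} ⊂ {BillingCycle, PlanID, TowerID} and {TowerID}⁺ ⊇ {DataCap} with {DataCap} non-prime, there is a partial dependency; 2NF fails.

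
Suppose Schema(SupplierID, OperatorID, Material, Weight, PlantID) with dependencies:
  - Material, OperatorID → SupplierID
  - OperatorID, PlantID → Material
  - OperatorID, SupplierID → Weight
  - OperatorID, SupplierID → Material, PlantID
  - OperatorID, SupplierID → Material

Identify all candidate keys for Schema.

No FD produces {OperatorID}, so it must be in every candidate key.
Closure of {Material, OperatorID} is {Material, OperatorID, PlantID, SupplierID, Weight}, the whole schema; {Material, OperatorID} is a candidate key.
Closure of {OperatorID, PlantID} is {Material, OperatorID, PlantID, SupplierID, Weight}, the whole schema; {OperatorID, PlantID} is a candidate key.
Closure of {OperatorID, SupplierID} is {Material, OperatorID, PlantID, SupplierID, Weight}, the whole schema; {OperatorID, SupplierID} is a candidate key.
No proper subset of any of these is a key, and no other minimal superkey exists.

{Material, OperatorID}, {OperatorID, PlantID}, {OperatorID, SupplierID}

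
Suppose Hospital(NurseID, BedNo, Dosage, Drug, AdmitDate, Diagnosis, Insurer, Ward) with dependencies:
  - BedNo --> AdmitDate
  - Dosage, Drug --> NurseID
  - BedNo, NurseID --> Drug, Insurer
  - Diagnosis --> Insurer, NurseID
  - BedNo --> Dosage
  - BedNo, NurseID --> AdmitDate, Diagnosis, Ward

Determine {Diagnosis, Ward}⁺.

Start with {Diagnosis, Ward}.
Diagnosis --> Insurer, NurseID applies; add {Insurer, NurseID} → now {Diagnosis, Insurer, NurseID, Ward}.
No further FD applies.

{Diagnosis, Insurer, NurseID, Ward}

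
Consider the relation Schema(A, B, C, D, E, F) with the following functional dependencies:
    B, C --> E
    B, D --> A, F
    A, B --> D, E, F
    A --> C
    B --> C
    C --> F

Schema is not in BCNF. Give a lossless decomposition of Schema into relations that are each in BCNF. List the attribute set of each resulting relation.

Candidate keys of the original relation: {A, B}, {B, D}.
{A, B, C, D, E, F}: {B, C} determines {B, C, E, F} here but is not a superkey — split on B, C --> E, F, giving {B, C, E, F} and {A, B, C, D}.
{B, C, E, F}: {C} determines {C, F} here but is not a superkey — split on C --> F, giving {C, F} and {B, C, E}.
{C, F} has no BCNF violation.
{B, C, E} has no BCNF violation.
{A, B, C, D}: {A} determines {A, C} here but is not a superkey — split on A --> C, giving {A, C} and {A, B, D}.
{A, C} has no BCNF violation.
{A, B, D} has no BCNF violation.

{A, B, D}; {A, C}; {B, C, E}; {C, F}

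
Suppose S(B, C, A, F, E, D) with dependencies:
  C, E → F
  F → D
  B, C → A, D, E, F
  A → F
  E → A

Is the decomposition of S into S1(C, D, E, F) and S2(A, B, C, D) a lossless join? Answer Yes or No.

No

Common attributes: {C, D}; their closure is {C, D}.
S1 ⊄ {C, D} and S2 ⊄ {C, D}, so the split is lossy.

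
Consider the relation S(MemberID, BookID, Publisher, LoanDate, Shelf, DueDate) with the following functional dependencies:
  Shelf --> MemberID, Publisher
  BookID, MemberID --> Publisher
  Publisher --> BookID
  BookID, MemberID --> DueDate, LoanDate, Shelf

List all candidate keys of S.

{BookID, MemberID}, {MemberID, Publisher}, {Shelf}

{Shelf} is a candidate key since {Shelf}⁺ = {BookID, DueDate, LoanDate, MemberID, Publisher, Shelf} covers every attribute.
{BookID, MemberID} is a candidate key since {BookID, MemberID}⁺ = {BookID, DueDate, LoanDate, MemberID, Publisher, Shelf} covers every attribute.
{MemberID, Publisher} is a candidate key since {MemberID, Publisher}⁺ = {BookID, DueDate, LoanDate, MemberID, Publisher, Shelf} covers every attribute.
Any other superkey properly contains one of these, so there are no further candidate keys.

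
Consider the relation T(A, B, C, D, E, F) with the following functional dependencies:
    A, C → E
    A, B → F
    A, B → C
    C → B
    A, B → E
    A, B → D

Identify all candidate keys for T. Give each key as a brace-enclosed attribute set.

{A} never appears on the right of any FD, so every key must include it.
{A, B} is a candidate key since {A, B}⁺ = {A, B, C, D, E, F} covers every attribute.
{A, C} is a candidate key since {A, C}⁺ = {A, B, C, D, E, F} covers every attribute.
Any other superkey properly contains one of these, so there are no further candidate keys.

{A, B}, {A, C}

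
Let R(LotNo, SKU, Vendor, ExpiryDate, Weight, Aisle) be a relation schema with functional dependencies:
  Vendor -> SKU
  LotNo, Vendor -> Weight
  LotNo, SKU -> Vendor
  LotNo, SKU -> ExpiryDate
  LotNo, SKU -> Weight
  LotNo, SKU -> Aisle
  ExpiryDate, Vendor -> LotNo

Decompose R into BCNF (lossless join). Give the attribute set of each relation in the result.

{Aisle, ExpiryDate, LotNo, Vendor, Weight}; {SKU, Vendor}

Candidate keys of the original relation: {ExpiryDate, Vendor}, {LotNo, SKU}, {LotNo, Vendor}.
{Aisle, ExpiryDate, LotNo, SKU, Vendor, Weight}: {Vendor} determines {SKU, Vendor} here but is not a superkey — split on Vendor -> SKU, giving {SKU, Vendor} and {Aisle, ExpiryDate, LotNo, Vendor, Weight}.
{SKU, Vendor} has no BCNF violation.
{Aisle, ExpiryDate, LotNo, Vendor, Weight} has no BCNF violation.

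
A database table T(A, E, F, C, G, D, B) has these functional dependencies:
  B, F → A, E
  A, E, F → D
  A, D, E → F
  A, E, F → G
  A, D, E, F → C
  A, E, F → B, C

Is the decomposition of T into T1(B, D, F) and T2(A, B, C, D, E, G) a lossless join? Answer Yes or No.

The shared attributes are {B, D} and {B, D}⁺ = {B, D}.
T1 ⊄ {B, D} and T2 ⊄ {B, D}, so the split is lossy.

No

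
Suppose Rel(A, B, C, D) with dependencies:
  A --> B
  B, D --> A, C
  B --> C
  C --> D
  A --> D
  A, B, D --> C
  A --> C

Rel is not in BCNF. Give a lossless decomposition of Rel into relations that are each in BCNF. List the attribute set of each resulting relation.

{A, B, C}; {C, D}

Candidate keys of the original relation: {A}, {B}.
In {A, B, C, D}, {C} is not a superkey ({C}⁺ restricted to this set is {C, D}), so split on C --> D into {C, D} and {A, B, C}.
{C, D}: every determinant is a superkey — BCNF.
{A, B, C}: every determinant is a superkey — BCNF.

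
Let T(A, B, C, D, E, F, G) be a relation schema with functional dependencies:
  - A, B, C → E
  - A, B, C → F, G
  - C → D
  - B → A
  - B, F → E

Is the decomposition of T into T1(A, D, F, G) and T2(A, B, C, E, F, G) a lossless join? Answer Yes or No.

Common attributes: {A, F, G}; their closure is {A, F, G}.
Neither T1 nor T2 is contained in that closure, so the decomposition is lossy.

No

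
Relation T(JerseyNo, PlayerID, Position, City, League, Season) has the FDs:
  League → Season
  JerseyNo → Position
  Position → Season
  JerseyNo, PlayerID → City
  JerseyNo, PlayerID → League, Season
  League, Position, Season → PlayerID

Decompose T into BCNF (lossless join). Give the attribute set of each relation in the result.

Candidate keys of the original relation: {JerseyNo, League}, {JerseyNo, PlayerID}.
{City, JerseyNo, League, PlayerID, Position, Season}: {League} determines {League, Season} here but is not a superkey — split on League → Season, giving {League, Season} and {City, JerseyNo, League, PlayerID, Position}.
{League, Season} has no BCNF violation.
{City, JerseyNo, League, PlayerID, Position}: {JerseyNo} determines {JerseyNo, Position} here but is not a superkey — split on JerseyNo → Position, giving {JerseyNo, Position} and {City, JerseyNo, League, PlayerID}.
{JerseyNo, Position} has no BCNF violation.
{City, JerseyNo, League, PlayerID} has no BCNF violation.

{City, JerseyNo, League, PlayerID}; {JerseyNo, Position}; {League, Season}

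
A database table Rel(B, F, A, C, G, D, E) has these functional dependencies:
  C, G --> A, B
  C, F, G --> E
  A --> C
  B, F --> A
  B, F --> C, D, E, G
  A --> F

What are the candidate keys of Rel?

{A, B}, {A, G}, {B, F}, {C, G}

{A, B} is a candidate key since {A, B}⁺ = {A, B, C, D, E, F, G} covers every attribute.
{A, G} is a candidate key since {A, G}⁺ = {A, B, C, D, E, F, G} covers every attribute.
{B, F} is a candidate key since {B, F}⁺ = {A, B, C, D, E, F, G} covers every attribute.
{C, G} is a candidate key since {C, G}⁺ = {A, B, C, D, E, F, G} covers every attribute.
No proper subset of any of these is a key, and no other minimal superkey exists.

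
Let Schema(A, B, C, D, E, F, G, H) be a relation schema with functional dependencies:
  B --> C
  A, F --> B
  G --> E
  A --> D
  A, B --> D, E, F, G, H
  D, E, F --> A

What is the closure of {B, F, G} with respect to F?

Start with {B, F, G}.
B --> C applies; add {C} → now {B, C, F, G}.
G --> E applies; add {E} → now {B, C, E, F, G}.
No further FD applies.

{B, C, E, F, G}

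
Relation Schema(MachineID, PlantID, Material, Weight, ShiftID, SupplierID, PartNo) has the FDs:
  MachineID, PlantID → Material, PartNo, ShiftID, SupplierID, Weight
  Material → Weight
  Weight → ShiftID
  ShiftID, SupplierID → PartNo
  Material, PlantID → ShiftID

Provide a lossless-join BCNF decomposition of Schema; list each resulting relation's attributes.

{MachineID, Material, PlantID, SupplierID}; {Material, PartNo, SupplierID}; {Material, Weight}; {ShiftID, Weight}

Candidate key of the original relation: {MachineID, PlantID}.
Within {MachineID, Material, PartNo, PlantID, ShiftID, SupplierID, Weight}: {Material}⁺ ∩ {MachineID, Material, PartNo, PlantID, ShiftID, SupplierID, Weight} = {Material, ShiftID, Weight}, not the whole set, so Material → ShiftID, Weight violates BCNF; decompose into {Material, ShiftID, Weight} and {MachineID, Material, PartNo, PlantID, SupplierID}.
Within {Material, ShiftID, Weight}: {Weight}⁺ ∩ {Material, ShiftID, Weight} = {ShiftID, Weight}, not the whole set, so Weight → ShiftID violates BCNF; decompose into {ShiftID, Weight} and {Material, Weight}.
{ShiftID, Weight} is in BCNF.
{Material, Weight} is in BCNF.
Within {MachineID, Material, PartNo, PlantID, SupplierID}: {Material, SupplierID}⁺ ∩ {MachineID, Material, PartNo, PlantID, SupplierID} = {Material, PartNo, SupplierID}, not the whole set, so Material, SupplierID → PartNo violates BCNF; decompose into {Material, PartNo, SupplierID} and {MachineID, Material, PlantID, SupplierID}.
{Material, PartNo, SupplierID} is in BCNF.
{MachineID, Material, PlantID, SupplierID} is in BCNF.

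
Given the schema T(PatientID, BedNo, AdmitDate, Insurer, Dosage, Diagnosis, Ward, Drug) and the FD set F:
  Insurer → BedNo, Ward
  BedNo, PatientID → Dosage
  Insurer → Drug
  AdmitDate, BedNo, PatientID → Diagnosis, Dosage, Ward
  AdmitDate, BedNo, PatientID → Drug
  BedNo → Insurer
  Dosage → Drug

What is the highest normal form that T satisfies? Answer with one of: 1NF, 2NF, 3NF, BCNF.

1NF

Candidate keys: {AdmitDate, BedNo, PatientID}, {AdmitDate, Insurer, PatientID}. Prime attributes: {AdmitDate, BedNo, Insurer, PatientID}.
Insurer → BedNo, Ward breaks BCNF: {Insurer}⁺ = {BedNo, Drug, Insurer, Ward}, so {Insurer} is not a superkey.
Insurer → BedNo, Ward determines the non-prime attribute {Ward} from a non-superkey — 3NF is violated.
Since {BedNo} ⊂ {AdmitDate, BedNo, PatientID} and {BedNo}⁺ ⊇ {Drug, Ward} with {Drug, Ward} non-prime, there is a partial dependency; 2NF fails.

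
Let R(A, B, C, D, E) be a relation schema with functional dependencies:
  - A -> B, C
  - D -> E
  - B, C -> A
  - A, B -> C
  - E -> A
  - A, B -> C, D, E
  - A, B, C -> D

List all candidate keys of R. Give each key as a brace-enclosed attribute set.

{A}, {B, C}, {D}, {E}

{A} is a candidate key since {A}⁺ = {A, B, C, D, E} covers every attribute.
{D} is a candidate key since {D}⁺ = {A, B, C, D, E} covers every attribute.
{E} is a candidate key since {E}⁺ = {A, B, C, D, E} covers every attribute.
{B, C} is a candidate key since {B, C}⁺ = {A, B, C, D, E} covers every attribute.
No proper subset of any of these is a key, and no other minimal superkey exists.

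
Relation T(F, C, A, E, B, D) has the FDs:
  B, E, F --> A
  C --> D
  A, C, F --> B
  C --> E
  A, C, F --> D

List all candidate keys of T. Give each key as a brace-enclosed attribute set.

{A, C, F}, {B, C, F}

Attributes never on any right-hand side: {C, F} — every candidate key must contain all of them.
{A, C, F}⁺ = {A, B, C, D, E, F}, which is every attribute, so {A, C, F} is a candidate key.
{B, C, F}⁺ = {A, B, C, D, E, F}, which is every attribute, so {B, C, F} is a candidate key.
These are minimal and exhaustive — every other superkey contains one of them.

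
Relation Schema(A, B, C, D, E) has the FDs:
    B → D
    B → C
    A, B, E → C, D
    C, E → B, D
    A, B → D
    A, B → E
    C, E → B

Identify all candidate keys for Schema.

No FD produces {A}, so it must be in every candidate key.
{A, B} is a candidate key since {A, B}⁺ = {A, B, C, D, E} covers every attribute.
{A, C, E} is a candidate key since {A, C, E}⁺ = {A, B, C, D, E} covers every attribute.
No proper subset of any of these is a key, and no other minimal superkey exists.

{A, B}, {A, C, E}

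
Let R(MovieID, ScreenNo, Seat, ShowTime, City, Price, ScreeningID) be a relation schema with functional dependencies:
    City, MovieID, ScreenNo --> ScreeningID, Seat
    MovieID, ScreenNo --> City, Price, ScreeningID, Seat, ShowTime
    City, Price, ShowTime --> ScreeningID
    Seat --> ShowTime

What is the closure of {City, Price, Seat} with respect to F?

Start with {City, Price, Seat}.
Seat --> ShowTime applies; add {ShowTime} → now {City, Price, Seat, ShowTime}.
City, Price, ShowTime --> ScreeningID applies; add {ScreeningID} → now {City, Price, ScreeningID, Seat, ShowTime}.
No further FD applies.

{City, Price, ScreeningID, Seat, ShowTime}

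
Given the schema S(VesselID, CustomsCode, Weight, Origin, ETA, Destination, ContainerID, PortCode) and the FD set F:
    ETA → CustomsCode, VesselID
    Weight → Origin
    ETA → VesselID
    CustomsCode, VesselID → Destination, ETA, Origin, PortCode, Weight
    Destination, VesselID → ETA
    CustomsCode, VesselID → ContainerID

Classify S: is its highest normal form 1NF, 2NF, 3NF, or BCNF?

Candidate keys: {CustomsCode, VesselID}, {Destination, VesselID}, {ETA}. Prime attributes: {CustomsCode, Destination, ETA, VesselID}.
For Weight → Origin we have {Weight}⁺ = {Origin, Weight}; {Weight} is not a superkey, so BCNF fails.
Because {Origin} is non-prime and the left side of Weight → Origin is not a superkey, the relation is not in 3NF.
No proper subset of a key has a non-prime attribute in its closure, so there is no partial dependency; 2NF holds.

2NF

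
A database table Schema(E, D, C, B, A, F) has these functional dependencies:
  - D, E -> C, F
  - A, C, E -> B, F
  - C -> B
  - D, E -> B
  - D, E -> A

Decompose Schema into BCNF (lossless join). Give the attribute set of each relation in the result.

Candidate key of the original relation: {D, E}.
{A, B, C, D, E, F}: {A, C, E} determines {A, B, C, E, F} here but is not a superkey — split on A, C, E -> B, F, giving {A, B, C, E, F} and {A, C, D, E}.
{A, B, C, E, F}: {C} determines {B, C} here but is not a superkey — split on C -> B, giving {B, C} and {A, C, E, F}.
{B, C}: every determinant is a superkey — BCNF.
{A, C, E, F}: every determinant is a superkey — BCNF.
{A, C, D, E}: every determinant is a superkey — BCNF.

{A, C, D, E}; {A, C, E, F}; {B, C}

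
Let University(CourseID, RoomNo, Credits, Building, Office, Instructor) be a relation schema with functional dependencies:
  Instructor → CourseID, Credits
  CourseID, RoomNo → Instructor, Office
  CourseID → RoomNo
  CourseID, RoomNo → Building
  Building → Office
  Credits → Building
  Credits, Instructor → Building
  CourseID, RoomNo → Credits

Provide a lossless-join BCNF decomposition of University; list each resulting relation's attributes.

Candidate keys of the original relation: {CourseID}, {Instructor}.
In {Building, CourseID, Credits, Instructor, Office, RoomNo}, {Building} is not a superkey ({Building}⁺ restricted to this set is {Building, Office}), so split on Building → Office into {Building, Office} and {Building, CourseID, Credits, Instructor, RoomNo}.
{Building, Office}: every determinant is a superkey — BCNF.
In {Building, CourseID, Credits, Instructor, RoomNo}, {Credits} is not a superkey ({Credits}⁺ restricted to this set is {Building, Credits}), so split on Credits → Building into {Building, Credits} and {CourseID, Credits, Instructor, RoomNo}.
{Building, Credits}: every determinant is a superkey — BCNF.
{CourseID, Credits, Instructor, RoomNo}: every determinant is a superkey — BCNF.

{Building, Credits}; {Building, Office}; {CourseID, Credits, Instructor, RoomNo}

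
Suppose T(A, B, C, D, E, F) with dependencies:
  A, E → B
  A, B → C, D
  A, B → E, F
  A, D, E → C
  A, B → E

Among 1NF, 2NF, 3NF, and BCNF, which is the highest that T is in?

BCNF

Candidate keys: {A, B}, {A, E}. Prime attributes: {A, B, E}.
The left-hand side of every FD is a superkey, so BCNF is satisfied.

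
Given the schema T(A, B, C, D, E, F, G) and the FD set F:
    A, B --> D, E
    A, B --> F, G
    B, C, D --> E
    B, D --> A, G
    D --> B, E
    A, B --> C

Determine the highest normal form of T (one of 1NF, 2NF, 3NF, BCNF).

Candidate keys: {A, B}, {D}. Prime attributes: {A, B, D}.
Every FD has a superkey on the left, so the relation is in BCNF.

BCNF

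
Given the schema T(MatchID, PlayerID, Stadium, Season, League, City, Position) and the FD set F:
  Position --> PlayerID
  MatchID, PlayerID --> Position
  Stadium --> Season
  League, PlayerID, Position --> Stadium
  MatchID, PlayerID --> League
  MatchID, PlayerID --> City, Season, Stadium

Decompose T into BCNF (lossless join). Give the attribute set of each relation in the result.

Candidate keys of the original relation: {MatchID, PlayerID}, {MatchID, Position}.
In {City, League, MatchID, PlayerID, Position, Season, Stadium}, {Position} is not a superkey ({Position}⁺ restricted to this set is {PlayerID, Position}), so split on Position --> PlayerID into {PlayerID, Position} and {City, League, MatchID, Position, Season, Stadium}.
{PlayerID, Position} has no BCNF violation.
In {City, League, MatchID, Position, Season, Stadium}, {Stadium} is not a superkey ({Stadium}⁺ restricted to this set is {Season, Stadium}), so split on Stadium --> Season into {Season, Stadium} and {City, League, MatchID, Position, Stadium}.
{Season, Stadium} has no BCNF violation.
In {City, League, MatchID, Position, Stadium}, {League, Position} is not a superkey ({League, Position}⁺ restricted to this set is {League, Position, Stadium}), so split on League, Position --> Stadium into {League, Position, Stadium} and {City, League, MatchID, Position}.
{League, Position, Stadium} has no BCNF violation.
{City, League, MatchID, Position} has no BCNF violation.

{City, League, MatchID, Position}; {League, Position, Stadium}; {PlayerID, Position}; {Season, Stadium}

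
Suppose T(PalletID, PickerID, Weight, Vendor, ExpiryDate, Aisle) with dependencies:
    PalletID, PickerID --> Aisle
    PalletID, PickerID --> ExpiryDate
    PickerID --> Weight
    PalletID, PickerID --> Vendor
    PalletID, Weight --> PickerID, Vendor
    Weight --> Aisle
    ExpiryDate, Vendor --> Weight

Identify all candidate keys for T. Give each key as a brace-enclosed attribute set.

{ExpiryDate, PalletID, Vendor}, {PalletID, PickerID}, {PalletID, Weight}

{PalletID} never appears on the right of any FD, so every key must include it.
{PalletID, PickerID}⁺ = {Aisle, ExpiryDate, PalletID, PickerID, Vendor, Weight} — all of the relation — so {PalletID, PickerID} is a candidate key.
{PalletID, Weight}⁺ = {Aisle, ExpiryDate, PalletID, PickerID, Vendor, Weight} — all of the relation — so {PalletID, Weight} is a candidate key.
{ExpiryDate, PalletID, Vendor}⁺ = {Aisle, ExpiryDate, PalletID, PickerID, Vendor, Weight} — all of the relation — so {ExpiryDate, PalletID, Vendor} is a candidate key.
No proper subset of any of these is a key, and no other minimal superkey exists.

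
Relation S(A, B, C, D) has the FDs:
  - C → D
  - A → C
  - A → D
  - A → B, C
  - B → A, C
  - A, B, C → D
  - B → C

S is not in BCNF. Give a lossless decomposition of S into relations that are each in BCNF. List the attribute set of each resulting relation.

{A, B, C}; {C, D}

Candidate keys of the original relation: {A}, {B}.
Within {A, B, C, D}: {C}⁺ ∩ {A, B, C, D} = {C, D}, not the whole set, so C → D violates BCNF; decompose into {C, D} and {A, B, C}.
{C, D}: every determinant is a superkey — BCNF.
{A, B, C}: every determinant is a superkey — BCNF.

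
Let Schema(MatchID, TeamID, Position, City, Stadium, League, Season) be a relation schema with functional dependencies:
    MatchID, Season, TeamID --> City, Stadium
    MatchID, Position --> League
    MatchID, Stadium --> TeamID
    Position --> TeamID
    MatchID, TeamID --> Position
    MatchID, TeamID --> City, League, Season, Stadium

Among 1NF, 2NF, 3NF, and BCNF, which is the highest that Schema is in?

3NF

Candidate keys: {MatchID, Position}, {MatchID, Stadium}, {MatchID, TeamID}. Prime attributes: {MatchID, Position, Stadium, TeamID}.
Position --> TeamID breaks BCNF: {Position}⁺ = {Position, TeamID}, so {Position} is not a superkey.
Since {TeamID} ⊆ prime attributes and every other non-superkey FD also has a prime right side, the schema is in 3NF.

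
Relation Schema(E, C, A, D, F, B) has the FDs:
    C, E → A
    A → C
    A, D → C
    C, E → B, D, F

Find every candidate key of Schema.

{A, E}, {C, E}

Attributes never on any right-hand side: {E} — every candidate key must contain it.
{A, E} is a candidate key since {A, E}⁺ = {A, B, C, D, E, F} covers every attribute.
{C, E} is a candidate key since {C, E}⁺ = {A, B, C, D, E, F} covers every attribute.
No proper subset of any of these is a key, and no other minimal superkey exists.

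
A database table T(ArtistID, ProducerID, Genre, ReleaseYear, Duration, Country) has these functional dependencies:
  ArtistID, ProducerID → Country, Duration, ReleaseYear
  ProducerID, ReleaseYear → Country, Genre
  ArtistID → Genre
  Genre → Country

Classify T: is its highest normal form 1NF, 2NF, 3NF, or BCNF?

1NF

Candidate key: {ArtistID, ProducerID}. Prime attributes: {ArtistID, ProducerID}.
ProducerID, ReleaseYear → Country, Genre: {ProducerID, ReleaseYear}⁺ = {Country, Genre, ProducerID, ReleaseYear}, which is not all of the attributes, so the left side is not a superkey — BCNF is violated.
ProducerID, ReleaseYear → Country, Genre determines the non-prime attributes {Country, Genre} from a non-superkey — 3NF is violated.
{ArtistID} is a proper subset of the key {ArtistID, ProducerID}, and {ArtistID}⁺ contains the non-prime attributes {Country, Genre} — a partial dependency, so 2NF is violated.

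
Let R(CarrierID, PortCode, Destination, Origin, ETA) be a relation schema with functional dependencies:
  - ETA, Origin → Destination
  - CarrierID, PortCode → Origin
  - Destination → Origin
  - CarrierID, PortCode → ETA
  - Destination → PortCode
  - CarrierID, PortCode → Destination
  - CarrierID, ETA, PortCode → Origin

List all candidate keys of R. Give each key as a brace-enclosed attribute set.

{CarrierID} never appears on the right of any FD, so every key must include it.
{CarrierID, Destination}⁺ = {CarrierID, Destination, ETA, Origin, PortCode} — all of the relation — so {CarrierID, Destination} is a candidate key.
{CarrierID, PortCode}⁺ = {CarrierID, Destination, ETA, Origin, PortCode} — all of the relation — so {CarrierID, PortCode} is a candidate key.
{CarrierID, ETA, Origin}⁺ = {CarrierID, Destination, ETA, Origin, PortCode} — all of the relation — so {CarrierID, ETA, Origin} is a candidate key.
These are minimal and exhaustive — every other superkey contains one of them.

{CarrierID, Destination}, {CarrierID, ETA, Origin}, {CarrierID, PortCode}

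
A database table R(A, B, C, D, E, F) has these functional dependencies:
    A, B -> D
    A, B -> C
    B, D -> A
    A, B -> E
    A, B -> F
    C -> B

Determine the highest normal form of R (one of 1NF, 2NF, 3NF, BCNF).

3NF

Candidate keys: {A, B}, {A, C}, {B, D}, {C, D}. Prime attributes: {A, B, C, D}.
For C -> B we have {C}⁺ = {B, C}; {C} is not a superkey, so BCNF fails.
Its right-hand attributes {B} are all prime, as are those of every other non-superkey FD — the relation is in 3NF.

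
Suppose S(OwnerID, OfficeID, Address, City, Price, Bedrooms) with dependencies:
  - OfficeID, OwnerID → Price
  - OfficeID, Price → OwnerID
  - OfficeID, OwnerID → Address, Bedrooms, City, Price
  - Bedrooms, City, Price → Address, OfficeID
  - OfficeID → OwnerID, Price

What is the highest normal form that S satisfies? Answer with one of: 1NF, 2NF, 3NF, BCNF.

BCNF

Candidate keys: {Bedrooms, City, Price}, {OfficeID}. Prime attributes: {Bedrooms, City, OfficeID, Price}.
Each dependency's left side is a superkey — BCNF holds.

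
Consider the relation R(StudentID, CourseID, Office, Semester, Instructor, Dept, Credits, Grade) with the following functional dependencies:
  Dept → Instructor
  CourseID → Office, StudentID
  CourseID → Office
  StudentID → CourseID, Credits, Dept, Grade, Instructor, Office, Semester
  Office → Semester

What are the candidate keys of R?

{CourseID}⁺ = {CourseID, Credits, Dept, Grade, Instructor, Office, Semester, StudentID} — all of the relation — so {CourseID} is a candidate key.
{StudentID}⁺ = {CourseID, Credits, Dept, Grade, Instructor, Office, Semester, StudentID} — all of the relation — so {StudentID} is a candidate key.
These are minimal and exhaustive — every other superkey contains one of them.

{CourseID}, {StudentID}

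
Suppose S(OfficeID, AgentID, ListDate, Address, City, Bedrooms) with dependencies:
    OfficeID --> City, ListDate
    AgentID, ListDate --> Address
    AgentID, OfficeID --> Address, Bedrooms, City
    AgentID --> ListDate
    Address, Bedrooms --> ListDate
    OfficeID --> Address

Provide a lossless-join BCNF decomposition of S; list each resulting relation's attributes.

Candidate key of the original relation: {AgentID, OfficeID}.
Within {Address, AgentID, Bedrooms, City, ListDate, OfficeID}: {OfficeID}⁺ ∩ {Address, AgentID, Bedrooms, City, ListDate, OfficeID} = {Address, City, ListDate, OfficeID}, not the whole set, so OfficeID --> Address, City, ListDate violates BCNF; decompose into {Address, City, ListDate, OfficeID} and {AgentID, Bedrooms, OfficeID}.
{Address, City, ListDate, OfficeID}: every determinant is a superkey — BCNF.
{AgentID, Bedrooms, OfficeID}: every determinant is a superkey — BCNF.

{Address, City, ListDate, OfficeID}; {AgentID, Bedrooms, OfficeID}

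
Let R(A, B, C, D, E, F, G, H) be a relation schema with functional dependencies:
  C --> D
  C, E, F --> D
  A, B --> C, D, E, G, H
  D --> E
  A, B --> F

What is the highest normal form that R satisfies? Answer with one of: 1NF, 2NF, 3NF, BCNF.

Candidate key: {A, B}. Prime attributes: {A, B}.
C --> D: {C}⁺ = {C, D, E}, which is not all of the attributes, so the left side is not a superkey — BCNF is violated.
C --> D determines the non-prime attribute {D} from a non-superkey — 3NF is violated.
No non-prime attribute depends on a proper subset of any candidate key, so 2NF holds.

2NF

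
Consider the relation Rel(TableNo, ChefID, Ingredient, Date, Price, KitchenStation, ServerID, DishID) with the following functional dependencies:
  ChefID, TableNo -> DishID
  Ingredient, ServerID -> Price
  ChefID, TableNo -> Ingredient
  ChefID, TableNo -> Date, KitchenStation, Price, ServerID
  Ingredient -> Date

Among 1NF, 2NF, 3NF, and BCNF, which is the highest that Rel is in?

2NF

Candidate key: {ChefID, TableNo}. Prime attributes: {ChefID, TableNo}.
Ingredient, ServerID -> Price: {Ingredient, ServerID}⁺ = {Date, Ingredient, Price, ServerID}, which is not all of the attributes, so the left side is not a superkey — BCNF is violated.
Because {Price} is non-prime and the left side of Ingredient, ServerID -> Price is not a superkey, the relation is not in 3NF.
No non-prime attribute depends on a proper subset of any candidate key, so 2NF holds.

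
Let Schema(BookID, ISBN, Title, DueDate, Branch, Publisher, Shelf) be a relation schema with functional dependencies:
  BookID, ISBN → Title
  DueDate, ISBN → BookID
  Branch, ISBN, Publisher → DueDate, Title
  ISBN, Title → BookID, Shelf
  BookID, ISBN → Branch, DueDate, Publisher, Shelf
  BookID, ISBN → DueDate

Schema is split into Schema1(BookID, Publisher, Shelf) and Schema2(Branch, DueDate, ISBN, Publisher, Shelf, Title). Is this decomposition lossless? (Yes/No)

No

Common attributes: {Publisher, Shelf}; their closure is {Publisher, Shelf}.
Schema1 ⊄ {Publisher, Shelf} and Schema2 ⊄ {Publisher, Shelf}, so the split is lossy.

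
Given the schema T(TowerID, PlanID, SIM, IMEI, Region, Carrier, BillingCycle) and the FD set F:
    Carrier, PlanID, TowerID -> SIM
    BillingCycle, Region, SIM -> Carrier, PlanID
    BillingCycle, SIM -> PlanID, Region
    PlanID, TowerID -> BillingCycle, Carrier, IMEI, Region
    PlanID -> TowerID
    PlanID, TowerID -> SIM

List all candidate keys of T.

{BillingCycle, SIM}, {PlanID}

{PlanID}⁺ = {BillingCycle, Carrier, IMEI, PlanID, Region, SIM, TowerID}, which is every attribute, so {PlanID} is a candidate key.
{BillingCycle, SIM}⁺ = {BillingCycle, Carrier, IMEI, PlanID, Region, SIM, TowerID}, which is every attribute, so {BillingCycle, SIM} is a candidate key.
These are minimal and exhaustive — every other superkey contains one of them.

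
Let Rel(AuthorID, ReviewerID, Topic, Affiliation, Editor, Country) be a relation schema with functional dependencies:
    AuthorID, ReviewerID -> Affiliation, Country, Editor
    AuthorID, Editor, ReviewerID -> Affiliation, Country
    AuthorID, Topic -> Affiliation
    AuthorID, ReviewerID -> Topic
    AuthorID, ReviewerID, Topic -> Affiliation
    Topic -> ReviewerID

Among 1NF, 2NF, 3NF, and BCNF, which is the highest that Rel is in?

Candidate keys: {AuthorID, ReviewerID}, {AuthorID, Topic}. Prime attributes: {AuthorID, ReviewerID, Topic}.
Topic -> ReviewerID breaks BCNF: {Topic}⁺ = {ReviewerID, Topic}, so {Topic} is not a superkey.
Its right-hand attributes {ReviewerID} are all prime, as are those of every other non-superkey FD — the relation is in 3NF.

3NF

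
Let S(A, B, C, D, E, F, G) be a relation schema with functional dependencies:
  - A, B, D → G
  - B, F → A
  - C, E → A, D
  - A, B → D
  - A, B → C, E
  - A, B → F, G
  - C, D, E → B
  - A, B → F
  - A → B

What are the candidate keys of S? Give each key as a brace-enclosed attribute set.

{A}⁺ = {A, B, C, D, E, F, G}, which is every attribute, so {A} is a candidate key.
{B, F}⁺ = {A, B, C, D, E, F, G}, which is every attribute, so {B, F} is a candidate key.
{C, E}⁺ = {A, B, C, D, E, F, G}, which is every attribute, so {C, E} is a candidate key.
These are minimal and exhaustive — every other superkey contains one of them.

{A}, {B, F}, {C, E}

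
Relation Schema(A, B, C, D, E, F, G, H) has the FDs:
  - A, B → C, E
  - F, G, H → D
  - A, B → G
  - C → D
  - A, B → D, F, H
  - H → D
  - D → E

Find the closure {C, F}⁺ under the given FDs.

Start with {C, F}.
C → D applies; add {D} → now {C, D, F}.
D → E applies; add {E} → now {C, D, E, F}.
No further FD applies.

{C, D, E, F}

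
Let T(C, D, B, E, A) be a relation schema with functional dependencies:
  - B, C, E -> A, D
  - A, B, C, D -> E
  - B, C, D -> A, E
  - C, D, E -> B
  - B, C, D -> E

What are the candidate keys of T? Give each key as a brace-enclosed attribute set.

{B, C, D}, {B, C, E}, {C, D, E}

No FD produces {C}, so it must be in every candidate key.
{B, C, D} is a candidate key since {B, C, D}⁺ = {A, B, C, D, E} covers every attribute.
{B, C, E} is a candidate key since {B, C, E}⁺ = {A, B, C, D, E} covers every attribute.
{C, D, E} is a candidate key since {C, D, E}⁺ = {A, B, C, D, E} covers every attribute.
These are minimal and exhaustive — every other superkey contains one of them.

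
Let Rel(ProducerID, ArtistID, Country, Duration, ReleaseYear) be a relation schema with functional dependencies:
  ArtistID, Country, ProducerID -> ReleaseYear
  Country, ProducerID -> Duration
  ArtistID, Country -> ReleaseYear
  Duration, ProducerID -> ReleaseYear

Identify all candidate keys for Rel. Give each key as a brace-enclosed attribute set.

No FD produces {ArtistID, Country, ProducerID}, so they must be in every candidate key.
{ArtistID, Country, ProducerID} is a candidate key since {ArtistID, Country, ProducerID}⁺ = {ArtistID, Country, Duration, ProducerID, ReleaseYear} covers every attribute.
Every other attribute set either contains this one or has a smaller closure.

{ArtistID, Country, ProducerID}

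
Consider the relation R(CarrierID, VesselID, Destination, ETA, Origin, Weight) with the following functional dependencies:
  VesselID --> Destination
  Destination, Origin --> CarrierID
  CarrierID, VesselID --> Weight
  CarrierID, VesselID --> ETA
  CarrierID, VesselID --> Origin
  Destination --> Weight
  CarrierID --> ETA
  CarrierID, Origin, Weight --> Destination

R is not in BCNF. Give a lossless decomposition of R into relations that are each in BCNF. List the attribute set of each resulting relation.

{CarrierID, ETA}; {CarrierID, Origin, VesselID}; {Destination, VesselID}; {Destination, Weight}

Candidate keys of the original relation: {CarrierID, VesselID}, {Origin, VesselID}.
Within {CarrierID, Destination, ETA, Origin, VesselID, Weight}: {VesselID}⁺ ∩ {CarrierID, Destination, ETA, Origin, VesselID, Weight} = {Destination, VesselID, Weight}, not the whole set, so VesselID --> Destination, Weight violates BCNF; decompose into {Destination, VesselID, Weight} and {CarrierID, ETA, Origin, VesselID}.
Within {Destination, VesselID, Weight}: {Destination}⁺ ∩ {Destination, VesselID, Weight} = {Destination, Weight}, not the whole set, so Destination --> Weight violates BCNF; decompose into {Destination, Weight} and {Destination, VesselID}.
{Destination, Weight}: every determinant is a superkey — BCNF.
{Destination, VesselID}: every determinant is a superkey — BCNF.
Within {CarrierID, ETA, Origin, VesselID}: {CarrierID}⁺ ∩ {CarrierID, ETA, Origin, VesselID} = {CarrierID, ETA}, not the whole set, so CarrierID --> ETA violates BCNF; decompose into {CarrierID, ETA} and {CarrierID, Origin, VesselID}.
{CarrierID, ETA}: every determinant is a superkey — BCNF.
{CarrierID, Origin, VesselID}: every determinant is a superkey — BCNF.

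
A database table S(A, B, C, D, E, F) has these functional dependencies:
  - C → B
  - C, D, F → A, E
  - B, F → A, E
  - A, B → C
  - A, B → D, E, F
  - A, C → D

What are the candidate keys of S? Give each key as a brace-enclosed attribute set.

{A, B}, {A, C}, {B, F}, {C, F}

Closure of {A, B} is {A, B, C, D, E, F}, the whole schema; {A, B} is a candidate key.
Closure of {A, C} is {A, B, C, D, E, F}, the whole schema; {A, C} is a candidate key.
Closure of {B, F} is {A, B, C, D, E, F}, the whole schema; {B, F} is a candidate key.
Closure of {C, F} is {A, B, C, D, E, F}, the whole schema; {C, F} is a candidate key.
No proper subset of any of these is a key, and no other minimal superkey exists.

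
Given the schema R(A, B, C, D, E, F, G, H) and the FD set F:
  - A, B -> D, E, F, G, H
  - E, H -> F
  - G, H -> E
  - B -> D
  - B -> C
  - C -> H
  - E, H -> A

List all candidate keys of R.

{B} never appears on the right of any FD, so every key must include it.
Closure of {A, B} is {A, B, C, D, E, F, G, H}, the whole schema; {A, B} is a candidate key.
Closure of {B, E} is {A, B, C, D, E, F, G, H}, the whole schema; {B, E} is a candidate key.
Closure of {B, G} is {A, B, C, D, E, F, G, H}, the whole schema; {B, G} is a candidate key.
Any other superkey properly contains one of these, so there are no further candidate keys.

{A, B}, {B, E}, {B, G}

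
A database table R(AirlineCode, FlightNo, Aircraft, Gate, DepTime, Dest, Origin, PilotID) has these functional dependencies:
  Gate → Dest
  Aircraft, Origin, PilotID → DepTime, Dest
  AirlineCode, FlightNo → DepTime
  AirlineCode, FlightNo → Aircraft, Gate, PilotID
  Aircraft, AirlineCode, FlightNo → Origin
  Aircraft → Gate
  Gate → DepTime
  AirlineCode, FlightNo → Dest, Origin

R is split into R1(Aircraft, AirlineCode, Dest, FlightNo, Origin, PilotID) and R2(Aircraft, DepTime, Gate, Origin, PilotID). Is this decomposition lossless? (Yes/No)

Yes

The shared attributes are {Aircraft, Origin, PilotID} and {Aircraft, Origin, PilotID}⁺ = {Aircraft, DepTime, Dest, Gate, Origin, PilotID}.
R2 is contained in that closure, so R1 ∩ R2 → R2 holds and the join is lossless.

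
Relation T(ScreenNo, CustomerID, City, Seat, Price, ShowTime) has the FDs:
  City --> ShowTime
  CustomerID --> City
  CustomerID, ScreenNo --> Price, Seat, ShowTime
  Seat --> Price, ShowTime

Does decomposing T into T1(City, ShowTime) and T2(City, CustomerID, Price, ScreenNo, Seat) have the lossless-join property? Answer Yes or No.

Yes

The shared attributes are {City} and {City}⁺ = {City, ShowTime}.
T1 is contained in that closure, so T1 ∩ T2 --> T1 holds and the join is lossless.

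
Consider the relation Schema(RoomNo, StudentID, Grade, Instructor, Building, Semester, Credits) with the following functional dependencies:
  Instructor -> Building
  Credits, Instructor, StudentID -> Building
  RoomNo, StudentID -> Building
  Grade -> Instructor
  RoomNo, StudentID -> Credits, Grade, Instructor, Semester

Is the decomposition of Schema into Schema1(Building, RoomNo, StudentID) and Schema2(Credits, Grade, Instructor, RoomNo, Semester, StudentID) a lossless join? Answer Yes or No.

Yes

The shared attributes are {RoomNo, StudentID} and {RoomNo, StudentID}⁺ = {Building, Credits, Grade, Instructor, RoomNo, Semester, StudentID}.
Since Schema1 ⊆ {Building, Credits, Grade, Instructor, RoomNo, Semester, StudentID}, the intersection is a superkey of Schema1; the decomposition is lossless.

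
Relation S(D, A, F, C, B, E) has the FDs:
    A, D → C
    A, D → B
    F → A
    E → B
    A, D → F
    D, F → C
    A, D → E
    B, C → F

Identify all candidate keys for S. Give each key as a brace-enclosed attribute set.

No FD produces {D}, so it must be in every candidate key.
{A, D}⁺ = {A, B, C, D, E, F} — all of the relation — so {A, D} is a candidate key.
{D, F}⁺ = {A, B, C, D, E, F} — all of the relation — so {D, F} is a candidate key.
{B, C, D}⁺ = {A, B, C, D, E, F} — all of the relation — so {B, C, D} is a candidate key.
{C, D, E}⁺ = {A, B, C, D, E, F} — all of the relation — so {C, D, E} is a candidate key.
Any other superkey properly contains one of these, so there are no further candidate keys.

{A, D}, {B, C, D}, {C, D, E}, {D, F}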